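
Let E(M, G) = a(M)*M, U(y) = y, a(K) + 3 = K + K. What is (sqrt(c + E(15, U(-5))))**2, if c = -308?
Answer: 97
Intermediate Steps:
a(K) = -3 + 2*K (a(K) = -3 + (K + K) = -3 + 2*K)
E(M, G) = M*(-3 + 2*M) (E(M, G) = (-3 + 2*M)*M = M*(-3 + 2*M))
(sqrt(c + E(15, U(-5))))**2 = (sqrt(-308 + 15*(-3 + 2*15)))**2 = (sqrt(-308 + 15*(-3 + 30)))**2 = (sqrt(-308 + 15*27))**2 = (sqrt(-308 + 405))**2 = (sqrt(97))**2 = 97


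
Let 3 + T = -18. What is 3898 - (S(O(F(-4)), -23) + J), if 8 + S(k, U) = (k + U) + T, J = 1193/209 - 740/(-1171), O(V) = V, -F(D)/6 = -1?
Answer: 963698953/244739 ≈ 3937.7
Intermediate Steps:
F(D) = 6 (F(D) = -6*(-1) = 6)
J = 1551663/244739 (J = 1193*(1/209) - 740*(-1/1171) = 1193/209 + 740/1171 = 1551663/244739 ≈ 6.3401)
T = -21 (T = -3 - 18 = -21)
S(k, U) = -29 + U + k (S(k, U) = -8 + ((k + U) - 21) = -8 + ((U + k) - 21) = -8 + (-21 + U + k) = -29 + U + k)
3898 - (S(O(F(-4)), -23) + J) = 3898 - ((-29 - 23 + 6) + 1551663/244739) = 3898 - (-46 + 1551663/244739) = 3898 - 1*(-9706331/244739) = 3898 + 9706331/244739 = 963698953/244739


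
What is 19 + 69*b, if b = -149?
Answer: -10262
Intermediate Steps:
19 + 69*b = 19 + 69*(-149) = 19 - 10281 = -10262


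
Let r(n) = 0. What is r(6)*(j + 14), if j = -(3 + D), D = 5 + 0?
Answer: 0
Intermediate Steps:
D = 5
j = -8 (j = -(3 + 5) = -1*8 = -8)
r(6)*(j + 14) = 0*(-8 + 14) = 0*6 = 0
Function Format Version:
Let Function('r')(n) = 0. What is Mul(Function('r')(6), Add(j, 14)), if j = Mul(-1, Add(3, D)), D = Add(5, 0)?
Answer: 0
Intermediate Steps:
D = 5
j = -8 (j = Mul(-1, Add(3, 5)) = Mul(-1, 8) = -8)
Mul(Function('r')(6), Add(j, 14)) = Mul(0, Add(-8, 14)) = Mul(0, 6) = 0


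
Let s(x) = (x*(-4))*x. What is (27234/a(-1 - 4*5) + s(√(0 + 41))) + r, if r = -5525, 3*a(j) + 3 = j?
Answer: -36373/4 ≈ -9093.3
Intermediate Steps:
a(j) = -1 + j/3
s(x) = -4*x² (s(x) = (-4*x)*x = -4*x²)
(27234/a(-1 - 4*5) + s(√(0 + 41))) + r = (27234/(-1 + (-1 - 4*5)/3) - 4*(√(0 + 41))²) - 5525 = (27234/(-1 + (-1 - 20)/3) - 4*(√41)²) - 5525 = (27234/(-1 + (⅓)*(-21)) - 4*41) - 5525 = (27234/(-1 - 7) - 164) - 5525 = (27234/(-8) - 164) - 5525 = (27234*(-⅛) - 164) - 5525 = (-13617/4 - 164) - 5525 = -14273/4 - 5525 = -36373/4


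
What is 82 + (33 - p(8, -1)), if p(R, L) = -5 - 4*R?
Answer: 152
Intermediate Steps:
82 + (33 - p(8, -1)) = 82 + (33 - (-5 - 4*8)) = 82 + (33 - (-5 - 32)) = 82 + (33 - 1*(-37)) = 82 + (33 + 37) = 82 + 70 = 152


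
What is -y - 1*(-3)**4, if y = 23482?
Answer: -23563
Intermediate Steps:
-y - 1*(-3)**4 = -1*23482 - 1*(-3)**4 = -23482 - 1*81 = -23482 - 81 = -23563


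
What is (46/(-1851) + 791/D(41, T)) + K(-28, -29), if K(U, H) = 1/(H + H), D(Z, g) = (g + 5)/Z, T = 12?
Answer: 3481650475/1825086 ≈ 1907.7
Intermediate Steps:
D(Z, g) = (5 + g)/Z
K(U, H) = 1/(2*H)
(46/(-1851) + 791/D(41, T)) + K(-28, -29) = (46/(-1851) + 791/(((5 + 12)/41))) + (½)/(-29) = (46*(-1/1851) + 791/(((1/41)*17))) + (½)*(-1/29) = (-46/1851 + 791/(17/41)) - 1/58 = (-46/1851 + 791*(41/17)) - 1/58 = (-46/1851 + 32431/17) - 1/58 = 60028999/31467 - 1/58 = 3481650475/1825086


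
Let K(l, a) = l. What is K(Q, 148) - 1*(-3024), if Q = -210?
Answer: 2814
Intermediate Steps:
K(Q, 148) - 1*(-3024) = -210 - 1*(-3024) = -210 + 3024 = 2814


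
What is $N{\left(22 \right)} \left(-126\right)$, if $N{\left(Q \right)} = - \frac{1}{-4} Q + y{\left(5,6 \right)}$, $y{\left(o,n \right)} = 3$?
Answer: $-1071$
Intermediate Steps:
$N{\left(Q \right)} = 3 + \frac{Q}{4}$ ($N{\left(Q \right)} = - \frac{1}{-4} Q + 3 = \left(-1\right) \left(- \frac{1}{4}\right) Q + 3 = \frac{Q}{4} + 3 = 3 + \frac{Q}{4}$)
$N{\left(22 \right)} \left(-126\right) = \left(3 + \frac{1}{4} \cdot 22\right) \left(-126\right) = \left(3 + \frac{11}{2}\right) \left(-126\right) = \frac{17}{2} \left(-126\right) = -1071$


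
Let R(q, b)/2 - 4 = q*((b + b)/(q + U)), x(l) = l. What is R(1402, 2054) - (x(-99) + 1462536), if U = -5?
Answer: -2031494481/1397 ≈ -1.4542e+6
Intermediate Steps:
R(q, b) = 8 + 4*b*q/(-5 + q) (R(q, b) = 8 + 2*(q*((b + b)/(q - 5))) = 8 + 2*(q*((2*b)/(-5 + q))) = 8 + 2*(q*(2*b/(-5 + q))) = 8 + 2*(2*b*q/(-5 + q)) = 8 + 4*b*q/(-5 + q))
R(1402, 2054) - (x(-99) + 1462536) = 4*(-10 + 2*1402 + 2054*1402)/(-5 + 1402) - (-99 + 1462536) = 4*(-10 + 2804 + 2879708)/1397 - 1*1462437 = 4*(1/1397)*2882502 - 1462437 = 11530008/1397 - 1462437 = -2031494481/1397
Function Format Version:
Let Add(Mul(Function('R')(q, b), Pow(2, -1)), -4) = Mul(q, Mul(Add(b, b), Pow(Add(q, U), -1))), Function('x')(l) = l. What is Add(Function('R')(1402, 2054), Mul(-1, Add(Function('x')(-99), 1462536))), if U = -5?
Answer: Rational(-2031494481, 1397) ≈ -1.4542e+6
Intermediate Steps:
Function('R')(q, b) = Add(8, Mul(4, b, q, Pow(Add(-5, q), -1))) (Function('R')(q, b) = Add(8, Mul(2, Mul(q, Mul(Add(b, b), Pow(Add(q, -5), -1))))) = Add(8, Mul(2, Mul(q, Mul(Mul(2, b), Pow(Add(-5, q), -1))))) = Add(8, Mul(2, Mul(q, Mul(2, b, Pow(Add(-5, q), -1))))) = Add(8, Mul(2, Mul(2, b, q, Pow(Add(-5, q), -1)))) = Add(8, Mul(4, b, q, Pow(Add(-5, q), -1))))
Add(Function('R')(1402, 2054), Mul(-1, Add(Function('x')(-99), 1462536))) = Add(Mul(4, Pow(Add(-5, 1402), -1), Add(-10, Mul(2, 1402), Mul(2054, 1402))), Mul(-1, Add(-99, 1462536))) = Add(Mul(4, Pow(1397, -1), Add(-10, 2804, 2879708)), Mul(-1, 1462437)) = Add(Mul(4, Rational(1, 1397), 2882502), -1462437) = Add(Rational(11530008, 1397), -1462437) = Rational(-2031494481, 1397)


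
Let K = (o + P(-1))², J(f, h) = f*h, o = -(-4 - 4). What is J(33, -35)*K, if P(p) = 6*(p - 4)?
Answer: -559020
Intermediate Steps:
P(p) = -24 + 6*p (P(p) = 6*(-4 + p) = -24 + 6*p)
o = 8 (o = -1*(-8) = 8)
K = 484 (K = (8 + (-24 + 6*(-1)))² = (8 + (-24 - 6))² = (8 - 30)² = (-22)² = 484)
J(33, -35)*K = (33*(-35))*484 = -1155*484 = -559020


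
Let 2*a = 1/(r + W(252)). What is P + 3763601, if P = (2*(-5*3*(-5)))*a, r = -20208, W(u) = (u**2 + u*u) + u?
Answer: 134300338109/35684 ≈ 3.7636e+6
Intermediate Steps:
W(u) = u + 2*u**2 (W(u) = (u**2 + u**2) + u = 2*u**2 + u = u + 2*u**2)
a = 1/214104 (a = 1/(2*(-20208 + 252*(1 + 2*252))) = 1/(2*(-20208 + 252*(1 + 504))) = 1/(2*(-20208 + 252*505)) = 1/(2*(-20208 + 127260)) = (1/2)/107052 = (1/2)*(1/107052) = 1/214104 ≈ 4.6706e-6)
P = 25/35684 (P = (2*(-5*3*(-5)))*(1/214104) = (2*(-15*(-5)))*(1/214104) = (2*75)*(1/214104) = 150*(1/214104) = 25/35684 ≈ 0.00070059)
P + 3763601 = 25/35684 + 3763601 = 134300338109/35684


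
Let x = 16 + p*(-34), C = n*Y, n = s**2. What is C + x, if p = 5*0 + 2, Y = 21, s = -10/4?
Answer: 317/4 ≈ 79.250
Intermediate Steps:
s = -5/2 (s = -10*1/4 = -5/2 ≈ -2.5000)
n = 25/4 (n = (-5/2)**2 = 25/4 ≈ 6.2500)
p = 2 (p = 0 + 2 = 2)
C = 525/4 (C = (25/4)*21 = 525/4 ≈ 131.25)
x = -52 (x = 16 + 2*(-34) = 16 - 68 = -52)
C + x = 525/4 - 52 = 317/4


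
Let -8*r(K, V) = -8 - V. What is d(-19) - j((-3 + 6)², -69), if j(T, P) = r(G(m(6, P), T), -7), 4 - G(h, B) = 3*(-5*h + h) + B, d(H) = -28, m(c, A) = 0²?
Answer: -225/8 ≈ -28.125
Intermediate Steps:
m(c, A) = 0
G(h, B) = 4 - B + 12*h (G(h, B) = 4 - (3*(-5*h + h) + B) = 4 - (3*(-4*h) + B) = 4 - (-12*h + B) = 4 - (B - 12*h) = 4 + (-B + 12*h) = 4 - B + 12*h)
r(K, V) = 1 + V/8 (r(K, V) = -(-8 - V)/8 = 1 + V/8)
j(T, P) = ⅛ (j(T, P) = 1 + (⅛)*(-7) = 1 - 7/8 = ⅛)
d(-19) - j((-3 + 6)², -69) = -28 - 1*⅛ = -28 - ⅛ = -225/8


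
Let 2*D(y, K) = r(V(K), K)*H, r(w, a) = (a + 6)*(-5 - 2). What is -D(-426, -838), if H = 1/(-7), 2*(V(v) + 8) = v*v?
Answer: 416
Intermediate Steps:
V(v) = -8 + v²/2 (V(v) = -8 + (v*v)/2 = -8 + v²/2)
r(w, a) = -42 - 7*a (r(w, a) = (6 + a)*(-7) = -42 - 7*a)
H = -⅐ (H = 1*(-⅐) = -⅐ ≈ -0.14286)
D(y, K) = 3 + K/2 (D(y, K) = ((-42 - 7*K)*(-⅐))/2 = (6 + K)/2 = 3 + K/2)
-D(-426, -838) = -(3 + (½)*(-838)) = -(3 - 419) = -1*(-416) = 416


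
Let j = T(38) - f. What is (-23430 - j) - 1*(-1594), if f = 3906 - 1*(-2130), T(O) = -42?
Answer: -15758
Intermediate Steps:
f = 6036 (f = 3906 + 2130 = 6036)
j = -6078 (j = -42 - 1*6036 = -42 - 6036 = -6078)
(-23430 - j) - 1*(-1594) = (-23430 - 1*(-6078)) - 1*(-1594) = (-23430 + 6078) + 1594 = -17352 + 1594 = -15758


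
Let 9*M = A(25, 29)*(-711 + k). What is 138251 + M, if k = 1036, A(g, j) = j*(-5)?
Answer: 1197134/9 ≈ 1.3302e+5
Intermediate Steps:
A(g, j) = -5*j
M = -47125/9 (M = ((-5*29)*(-711 + 1036))/9 = (-145*325)/9 = (⅑)*(-47125) = -47125/9 ≈ -5236.1)
138251 + M = 138251 - 47125/9 = 1197134/9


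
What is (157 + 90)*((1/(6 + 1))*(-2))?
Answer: -494/7 ≈ -70.571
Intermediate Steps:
(157 + 90)*((1/(6 + 1))*(-2)) = 247*((1/7)*(-2)) = 247*((1*(⅐))*(-2)) = 247*((⅐)*(-2)) = 247*(-2/7) = -494/7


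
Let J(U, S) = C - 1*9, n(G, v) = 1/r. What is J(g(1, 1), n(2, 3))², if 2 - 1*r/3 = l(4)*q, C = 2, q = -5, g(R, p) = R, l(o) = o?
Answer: 49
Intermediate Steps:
r = 66 (r = 6 - 12*(-5) = 6 - 3*(-20) = 6 + 60 = 66)
n(G, v) = 1/66
J(U, S) = -7 (J(U, S) = 2 - 1*9 = 2 - 9 = -7)
J(g(1, 1), n(2, 3))² = (-7)² = 49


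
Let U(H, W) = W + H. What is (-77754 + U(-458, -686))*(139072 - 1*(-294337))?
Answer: -34195103282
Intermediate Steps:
U(H, W) = H + W
(-77754 + U(-458, -686))*(139072 - 1*(-294337)) = (-77754 + (-458 - 686))*(139072 - 1*(-294337)) = (-77754 - 1144)*(139072 + 294337) = -78898*433409 = -34195103282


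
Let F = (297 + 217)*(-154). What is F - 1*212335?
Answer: -291491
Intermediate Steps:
F = -79156 (F = 514*(-154) = -79156)
F - 1*212335 = -79156 - 1*212335 = -79156 - 212335 = -291491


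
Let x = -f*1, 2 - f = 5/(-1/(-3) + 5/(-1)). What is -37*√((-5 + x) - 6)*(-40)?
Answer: 740*I*√2758/7 ≈ 5551.8*I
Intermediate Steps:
f = 43/14 (f = 2 - 5/(-1/(-3) + 5/(-1)) = 2 - 5/(-1*(-⅓) + 5*(-1)) = 2 - 5/(⅓ - 5) = 2 - 5/(-14/3) = 2 - 5*(-3)/14 = 2 - 1*(-15/14) = 2 + 15/14 = 43/14 ≈ 3.0714)
x = -43/14 (x = -1*43/14*1 = -43/14*1 = -43/14 ≈ -3.0714)
-37*√((-5 + x) - 6)*(-40) = -37*√((-5 - 43/14) - 6)*(-40) = -37*√(-113/14 - 6)*(-40) = -37*I*√2758/14*(-40) = 740*I*√2758/7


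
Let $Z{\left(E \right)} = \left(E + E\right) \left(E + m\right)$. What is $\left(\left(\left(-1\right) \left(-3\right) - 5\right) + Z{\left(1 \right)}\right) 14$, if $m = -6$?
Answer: $-168$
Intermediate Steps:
$Z{\left(E \right)} = 2 E \left(-6 + E\right)$ ($Z{\left(E \right)} = \left(E + E\right) \left(E - 6\right) = 2 E \left(-6 + E\right)$)
$\left(\left(\left(-1\right) \left(-3\right) - 5\right) + Z{\left(1 \right)}\right) 14 = \left(\left(\left(-1\right) \left(-3\right) - 5\right) + 2 \cdot 1 \left(-6 + 1\right)\right) 14 = \left(\left(3 - 5\right) + 2 \cdot 1 \left(-5\right)\right) 14 = \left(-2 - 10\right) 14 = \left(-12\right) 14 = -168$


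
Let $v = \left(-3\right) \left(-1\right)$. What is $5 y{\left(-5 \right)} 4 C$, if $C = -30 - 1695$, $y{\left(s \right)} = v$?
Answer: $-103500$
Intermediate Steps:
$v = 3$
$y{\left(s \right)} = 3$
$C = -1725$ ($C = -30 - 1695 = -1725$)
$5 y{\left(-5 \right)} 4 C = 5 \cdot 3 \cdot 4 \left(-1725\right) = 15 \cdot 4 \left(-1725\right) = 60 \left(-1725\right) = -103500$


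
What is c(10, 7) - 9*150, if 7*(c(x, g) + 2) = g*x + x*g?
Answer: -1332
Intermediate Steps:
c(x, g) = -2 + 2*g*x/7 (c(x, g) = -2 + (g*x + x*g)/7 = -2 + (g*x + g*x)/7 = -2 + (2*g*x)/7 = -2 + 2*g*x/7)
c(10, 7) - 9*150 = (-2 + (2/7)*7*10) - 9*150 = (-2 + 20) - 1350 = 18 - 1350 = -1332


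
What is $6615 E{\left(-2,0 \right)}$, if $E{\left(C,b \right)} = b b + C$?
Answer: $-13230$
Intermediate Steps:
$E{\left(C,b \right)} = C + b^{2}$ ($E{\left(C,b \right)} = b^{2} + C = C + b^{2}$)
$6615 E{\left(-2,0 \right)} = 6615 \left(-2 + 0^{2}\right) = 6615 \left(-2 + 0\right) = 6615 \left(-2\right) = -13230$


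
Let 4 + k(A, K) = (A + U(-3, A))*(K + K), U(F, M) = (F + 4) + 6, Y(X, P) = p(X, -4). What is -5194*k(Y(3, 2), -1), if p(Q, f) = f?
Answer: 51940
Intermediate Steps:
Y(X, P) = -4
U(F, M) = 10 + F (U(F, M) = (4 + F) + 6 = 10 + F)
k(A, K) = -4 + 2*K*(7 + A) (k(A, K) = -4 + (A + (10 - 3))*(K + K) = -4 + (A + 7)*(2*K) = -4 + (7 + A)*(2*K) = -4 + 2*K*(7 + A))
-5194*k(Y(3, 2), -1) = -5194*(-4 + 14*(-1) + 2*(-4)*(-1)) = -5194*(-4 - 14 + 8) = -5194*(-10) = 51940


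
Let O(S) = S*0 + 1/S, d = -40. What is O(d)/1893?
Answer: -1/75720 ≈ -1.3207e-5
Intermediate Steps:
O(S) = 1/S (O(S) = 0 + 1/S = 1/S)
O(d)/1893 = 1/(-40*1893) = -1/40*1/1893 = -1/75720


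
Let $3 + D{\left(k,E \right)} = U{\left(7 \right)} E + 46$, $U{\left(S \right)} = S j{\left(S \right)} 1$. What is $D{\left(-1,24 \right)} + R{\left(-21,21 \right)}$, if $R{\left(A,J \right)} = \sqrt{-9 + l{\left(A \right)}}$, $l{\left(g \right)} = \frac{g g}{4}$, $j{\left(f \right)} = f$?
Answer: $1219 + \frac{9 \sqrt{5}}{2} \approx 1229.1$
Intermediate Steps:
$l{\left(g \right)} = \frac{g^{2}}{4}$ ($l{\left(g \right)} = g^{2} \cdot \frac{1}{4} = \frac{g^{2}}{4}$)
$U{\left(S \right)} = S^{2}$ ($U{\left(S \right)} = S S 1 = S^{2} \cdot 1 = S^{2}$)
$R{\left(A,J \right)} = \sqrt{-9 + \frac{A^{2}}{4}}$
$D{\left(k,E \right)} = 43 + 49 E$ ($D{\left(k,E \right)} = -3 + \left(7^{2} E + 46\right) = -3 + \left(49 E + 46\right) = -3 + \left(46 + 49 E\right) = 43 + 49 E$)
$D{\left(-1,24 \right)} + R{\left(-21,21 \right)} = \left(43 + 49 \cdot 24\right) + \frac{\sqrt{-36 + \left(-21\right)^{2}}}{2} = \left(43 + 1176\right) + \frac{\sqrt{-36 + 441}}{2} = 1219 + \frac{\sqrt{405}}{2} = 1219 + \frac{9 \sqrt{5}}{2}$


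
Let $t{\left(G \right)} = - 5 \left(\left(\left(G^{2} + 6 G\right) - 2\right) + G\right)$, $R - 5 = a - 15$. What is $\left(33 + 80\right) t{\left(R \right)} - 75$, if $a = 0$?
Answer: $-15895$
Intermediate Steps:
$R = -10$ ($R = 5 + \left(0 - 15\right) = 5 - 15 = -10$)
$t{\left(G \right)} = 10 - 35 G - 5 G^{2}$ ($t{\left(G \right)} = - 5 \left(\left(-2 + G^{2} + 6 G\right) + G\right) = - 5 \left(-2 + G^{2} + 7 G\right) = 10 - 35 G - 5 G^{2}$)
$\left(33 + 80\right) t{\left(R \right)} - 75 = \left(33 + 80\right) \left(10 - -350 - 5 \left(-10\right)^{2}\right) - 75 = 113 \left(10 + 350 - 500\right) - 75 = 113 \left(-140\right) - 75 = -15820 - 75 = -15895$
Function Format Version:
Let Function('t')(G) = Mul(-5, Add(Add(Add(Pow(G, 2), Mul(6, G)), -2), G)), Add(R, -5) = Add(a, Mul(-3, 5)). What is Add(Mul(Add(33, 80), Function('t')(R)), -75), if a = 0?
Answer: -15895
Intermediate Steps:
R = -10 (R = Add(5, Add(0, Mul(-3, 5))) = Add(5, Add(0, -15)) = Add(5, -15) = -10)
Function('t')(G) = Add(10, Mul(-35, G), Mul(-5, Pow(G, 2))) (Function('t')(G) = Mul(-5, Add(Add(-2, Pow(G, 2), Mul(6, G)), G)) = Mul(-5, Add(-2, Pow(G, 2), Mul(7, G))) = Add(10, Mul(-35, G), Mul(-5, Pow(G, 2))))
Add(Mul(Add(33, 80), Function('t')(R)), -75) = Add(Mul(Add(33, 80), Add(10, Mul(-35, -10), Mul(-5, Pow(-10, 2)))), -75) = Add(Mul(113, Add(10, 350, Mul(-5, 100))), -75) = Add(Mul(113, Add(10, 350, -500)), -75) = Add(Mul(113, -140), -75) = Add(-15820, -75) = -15895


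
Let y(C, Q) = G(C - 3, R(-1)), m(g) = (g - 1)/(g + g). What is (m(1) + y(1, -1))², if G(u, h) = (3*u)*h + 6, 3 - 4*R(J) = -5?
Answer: 36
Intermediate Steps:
R(J) = 2 (R(J) = ¾ - ¼*(-5) = ¾ + 5/4 = 2)
m(g) = (-1 + g)/(2*g) (m(g) = (-1 + g)/((2*g)) = (-1 + g)*(1/(2*g)) = (-1 + g)/(2*g))
G(u, h) = 6 + 3*h*u (G(u, h) = 3*h*u + 6 = 6 + 3*h*u)
y(C, Q) = -12 + 6*C (y(C, Q) = 6 + 3*2*(C - 3) = 6 + 3*2*(-3 + C) = 6 + (-18 + 6*C) = -12 + 6*C)
(m(1) + y(1, -1))² = ((½)*(-1 + 1)/1 + (-12 + 6*1))² = ((½)*1*0 + (-12 + 6))² = (0 - 6)² = (-6)² = 36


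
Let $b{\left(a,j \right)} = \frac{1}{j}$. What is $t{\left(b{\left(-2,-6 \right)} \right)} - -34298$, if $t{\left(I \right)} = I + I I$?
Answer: $\frac{1234723}{36} \approx 34298.0$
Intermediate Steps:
$t{\left(I \right)} = I + I^{2}$
$t{\left(b{\left(-2,-6 \right)} \right)} - -34298 = \frac{1 + \frac{1}{-6}}{-6} - -34298 = - \frac{1 - \frac{1}{6}}{6} + 34298 = \left(- \frac{1}{6}\right) \frac{5}{6} + 34298 = - \frac{5}{36} + 34298 = \frac{1234723}{36}$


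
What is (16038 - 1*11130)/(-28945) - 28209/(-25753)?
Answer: 98587683/106488655 ≈ 0.92580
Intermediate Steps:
(16038 - 1*11130)/(-28945) - 28209/(-25753) = (16038 - 11130)*(-1/28945) - 28209*(-1/25753) = 4908*(-1/28945) + 28209/25753 = -4908/28945 + 28209/25753 = 98587683/106488655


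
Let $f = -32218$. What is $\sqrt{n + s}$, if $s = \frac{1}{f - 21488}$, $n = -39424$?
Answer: $\frac{i \sqrt{113712000858570}}{53706} \approx 198.55 i$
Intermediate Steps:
$s = - \frac{1}{53706}$ ($s = \frac{1}{-32218 - 21488} = \frac{1}{-53706} = - \frac{1}{53706} \approx -1.862 \cdot 10^{-5}$)
$\sqrt{n + s} = \sqrt{-39424 - \frac{1}{53706}} = \sqrt{- \frac{2117305345}{53706}} = \frac{i \sqrt{113712000858570}}{53706}$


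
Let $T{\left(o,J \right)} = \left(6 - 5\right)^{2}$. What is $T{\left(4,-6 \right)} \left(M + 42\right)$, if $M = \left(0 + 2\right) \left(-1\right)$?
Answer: $40$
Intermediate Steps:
$M = -2$ ($M = 2 \left(-1\right) = -2$)
$T{\left(o,J \right)} = 1$ ($T{\left(o,J \right)} = 1^{2} = 1$)
$T{\left(4,-6 \right)} \left(M + 42\right) = 1 \left(-2 + 42\right) = 1 \cdot 40 = 40$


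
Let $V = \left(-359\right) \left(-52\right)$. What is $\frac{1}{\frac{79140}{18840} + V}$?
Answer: $\frac{314}{5863071} \approx 5.3556 \cdot 10^{-5}$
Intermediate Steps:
$V = 18668$
$\frac{1}{\frac{79140}{18840} + V} = \frac{1}{\frac{79140}{18840} + 18668} = \frac{1}{79140 \cdot \frac{1}{18840} + 18668} = \frac{1}{\frac{1319}{314} + 18668} = \frac{1}{\frac{5863071}{314}} = \frac{314}{5863071}$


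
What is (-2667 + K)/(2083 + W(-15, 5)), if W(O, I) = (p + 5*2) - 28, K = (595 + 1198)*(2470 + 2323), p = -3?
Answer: 4295591/1031 ≈ 4166.4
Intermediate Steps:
K = 8593849 (K = 1793*4793 = 8593849)
W(O, I) = -21 (W(O, I) = (-3 + 5*2) - 28 = (-3 + 10) - 28 = 7 - 28 = -21)
(-2667 + K)/(2083 + W(-15, 5)) = (-2667 + 8593849)/(2083 - 21) = 8591182/2062 = 8591182*(1/2062) = 4295591/1031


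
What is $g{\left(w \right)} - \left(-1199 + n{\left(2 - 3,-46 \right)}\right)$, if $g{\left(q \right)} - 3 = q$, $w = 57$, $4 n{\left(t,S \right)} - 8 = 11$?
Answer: $\frac{5017}{4} \approx 1254.3$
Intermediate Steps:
$n{\left(t,S \right)} = \frac{19}{4}$ ($n{\left(t,S \right)} = 2 + \frac{1}{4} \cdot 11 = 2 + \frac{11}{4} = \frac{19}{4}$)
$g{\left(q \right)} = 3 + q$
$g{\left(w \right)} - \left(-1199 + n{\left(2 - 3,-46 \right)}\right) = \left(3 + 57\right) - \left(-1199 + \frac{19}{4}\right) = 60 - - \frac{4777}{4} = 60 + \frac{4777}{4} = \frac{5017}{4}$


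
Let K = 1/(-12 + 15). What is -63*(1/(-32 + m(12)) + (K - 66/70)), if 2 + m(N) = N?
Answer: 4539/110 ≈ 41.264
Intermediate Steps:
m(N) = -2 + N
K = 1/3 ≈ 0.33333
-63*(1/(-32 + m(12)) + (K - 66/70)) = -63*(1/(-32 + (-2 + 12)) + (1/3 - 66/70)) = -63*(1/(-32 + 10) + (1/3 - 66*1/70)) = -63*(1/(-22) + (1/3 - 33/35)) = -63*(-1/22 - 64/105) = -63*(-1513/2310) = 4539/110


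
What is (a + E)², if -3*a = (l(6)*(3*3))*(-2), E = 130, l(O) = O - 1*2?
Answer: 23716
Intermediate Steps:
l(O) = -2 + O (l(O) = O - 2 = -2 + O)
a = 24 (a = -(-2 + 6)*(3*3)*(-2)/3 = -4*9*(-2)/3 = -12*(-2) = -⅓*(-72) = 24)
(a + E)² = (24 + 130)² = 154² = 23716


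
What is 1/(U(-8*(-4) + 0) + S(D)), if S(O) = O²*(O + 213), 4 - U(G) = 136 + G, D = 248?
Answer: 1/28353180 ≈ 3.5269e-8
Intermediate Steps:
U(G) = -132 - G (U(G) = 4 - (136 + G) = 4 + (-136 - G) = -132 - G)
S(O) = O²*(213 + O)
1/(U(-8*(-4) + 0) + S(D)) = 1/((-132 - (-8*(-4) + 0)) + 248²*(213 + 248)) = 1/((-132 - (32 + 0)) + 61504*461) = 1/((-132 - 1*32) + 28353344) = 1/((-132 - 32) + 28353344) = 1/(-164 + 28353344) = 1/28353180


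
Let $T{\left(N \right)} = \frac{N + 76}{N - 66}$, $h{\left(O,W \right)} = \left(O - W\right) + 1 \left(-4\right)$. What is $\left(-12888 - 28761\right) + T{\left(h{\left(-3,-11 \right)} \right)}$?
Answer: $- \frac{1291159}{31} \approx -41650.0$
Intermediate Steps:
$h{\left(O,W \right)} = -4 + O - W$ ($h{\left(O,W \right)} = \left(O - W\right) - 4 = -4 + O - W$)
$T{\left(N \right)} = \frac{76 + N}{-66 + N}$
$\left(-12888 - 28761\right) + T{\left(h{\left(-3,-11 \right)} \right)} = \left(-12888 - 28761\right) + \frac{76 - -4}{-66 - -4} = -41649 + \frac{76 - -4}{-66 - -4} = -41649 + \frac{76 + 4}{-66 + 4} = -41649 + \frac{1}{-62} \cdot 80 = -41649 - \frac{40}{31} = - \frac{1291159}{31}$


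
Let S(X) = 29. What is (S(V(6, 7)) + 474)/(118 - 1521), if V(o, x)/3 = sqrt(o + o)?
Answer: -503/1403 ≈ -0.35852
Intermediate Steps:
V(o, x) = 3*sqrt(2)*sqrt(o) (V(o, x) = 3*sqrt(o + o) = 3*sqrt(2*o) = 3*(sqrt(2)*sqrt(o)) = 3*sqrt(2)*sqrt(o))
(S(V(6, 7)) + 474)/(118 - 1521) = (29 + 474)/(118 - 1521) = 503/(-1403) = 503*(-1/1403) = -503/1403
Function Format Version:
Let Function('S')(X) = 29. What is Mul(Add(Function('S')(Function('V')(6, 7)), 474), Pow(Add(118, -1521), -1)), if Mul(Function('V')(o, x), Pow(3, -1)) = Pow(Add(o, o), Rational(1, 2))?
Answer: Rational(-503, 1403) ≈ -0.35852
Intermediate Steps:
Function('V')(o, x) = Mul(3, Pow(2, Rational(1, 2)), Pow(o, Rational(1, 2))) (Function('V')(o, x) = Mul(3, Pow(Add(o, o), Rational(1, 2))) = Mul(3, Pow(Mul(2, o), Rational(1, 2))) = Mul(3, Mul(Pow(2, Rational(1, 2)), Pow(o, Rational(1, 2)))) = Mul(3, Pow(2, Rational(1, 2)), Pow(o, Rational(1, 2))))
Mul(Add(Function('S')(Function('V')(6, 7)), 474), Pow(Add(118, -1521), -1)) = Mul(Add(29, 474), Pow(Add(118, -1521), -1)) = Mul(503, Pow(-1403, -1)) = Mul(503, Rational(-1, 1403)) = Rational(-503, 1403)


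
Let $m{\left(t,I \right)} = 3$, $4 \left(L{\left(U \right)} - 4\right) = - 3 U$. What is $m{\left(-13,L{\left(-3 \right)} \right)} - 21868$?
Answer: $-21865$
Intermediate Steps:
$L{\left(U \right)} = 4 - \frac{3 U}{4}$ ($L{\left(U \right)} = 4 + \frac{\left(-3\right) U}{4} = 4 - \frac{3 U}{4}$)
$m{\left(-13,L{\left(-3 \right)} \right)} - 21868 = 3 - 21868 = -21865$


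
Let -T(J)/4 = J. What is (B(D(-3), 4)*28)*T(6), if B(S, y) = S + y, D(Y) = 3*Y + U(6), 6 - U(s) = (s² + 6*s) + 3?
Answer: 49728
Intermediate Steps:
U(s) = 3 - s² - 6*s (U(s) = 6 - ((s² + 6*s) + 3) = 6 - (3 + s² + 6*s) = 6 + (-3 - s² - 6*s) = 3 - s² - 6*s)
T(J) = -4*J
D(Y) = -69 + 3*Y (D(Y) = 3*Y + (3 - 1*6² - 6*6) = 3*Y + (3 - 1*36 - 36) = 3*Y + (3 - 36 - 36) = 3*Y - 69 = -69 + 3*Y)
(B(D(-3), 4)*28)*T(6) = (((-69 + 3*(-3)) + 4)*28)*(-4*6) = (((-69 - 9) + 4)*28)*(-24) = ((-78 + 4)*28)*(-24) = -74*28*(-24) = -2072*(-24) = 49728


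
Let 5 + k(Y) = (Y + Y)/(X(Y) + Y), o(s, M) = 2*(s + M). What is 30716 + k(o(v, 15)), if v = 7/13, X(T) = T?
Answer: 30712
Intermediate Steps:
v = 7/13 (v = 7*(1/13) = 7/13 ≈ 0.53846)
o(s, M) = 2*M + 2*s (o(s, M) = 2*(M + s) = 2*M + 2*s)
k(Y) = -4 (k(Y) = -5 + (Y + Y)/(Y + Y) = -5 + (2*Y)/((2*Y)) = -5 + (2*Y)*(1/(2*Y)) = -5 + 1 = -4)
30716 + k(o(v, 15)) = 30716 - 4 = 30712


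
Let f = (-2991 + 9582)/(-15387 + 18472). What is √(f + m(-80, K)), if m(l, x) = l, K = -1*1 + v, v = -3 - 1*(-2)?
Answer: I*√741044765/3085 ≈ 8.824*I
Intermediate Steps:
v = -1 (v = -3 + 2 = -1)
f = 6591/3085 ≈ 2.1365
K = -2 (K = -1*1 - 1 = -1 - 1 = -2)
√(f + m(-80, K)) = √(6591/3085 - 80) = √(-240209/3085) = I*√741044765/3085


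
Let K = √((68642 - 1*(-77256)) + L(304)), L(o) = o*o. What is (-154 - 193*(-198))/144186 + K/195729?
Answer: 19030/72093 + √238314/195729 ≈ 0.26646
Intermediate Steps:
L(o) = o²
K = √238314 (K = √((68642 - 1*(-77256)) + 304²) = √((68642 + 77256) + 92416) = √(145898 + 92416) = √238314 ≈ 488.17)
(-154 - 193*(-198))/144186 + K/195729 = (-154 - 193*(-198))/144186 + √238314/195729 = (-154 + 38214)*(1/144186) + √238314*(1/195729) = 38060*(1/144186) + √238314/195729 = 19030/72093 + √238314/195729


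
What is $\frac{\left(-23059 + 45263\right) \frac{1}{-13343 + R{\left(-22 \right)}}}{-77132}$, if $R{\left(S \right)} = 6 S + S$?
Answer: $\frac{5551}{260262651} \approx 2.1328 \cdot 10^{-5}$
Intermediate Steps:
$R{\left(S \right)} = 7 S$
$\frac{\left(-23059 + 45263\right) \frac{1}{-13343 + R{\left(-22 \right)}}}{-77132} = \frac{\left(-23059 + 45263\right) \frac{1}{-13343 + 7 \left(-22\right)}}{-77132} = \frac{22204}{-13343 - 154} \left(- \frac{1}{77132}\right) = \frac{22204}{-13497} \left(- \frac{1}{77132}\right) = 22204 \left(- \frac{1}{13497}\right) \left(- \frac{1}{77132}\right) = \left(- \frac{22204}{13497}\right) \left(- \frac{1}{77132}\right) = \frac{5551}{260262651}$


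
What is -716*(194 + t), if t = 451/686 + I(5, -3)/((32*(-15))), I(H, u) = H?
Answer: -1147271323/8232 ≈ -1.3937e+5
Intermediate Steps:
t = 21305/32928 (t = 451/686 + 5/((32*(-15))) = 451*(1/686) + 5/(-480) = 451/686 + 5*(-1/480) = 451/686 - 1/96 = 21305/32928 ≈ 0.64702)
-716*(194 + t) = -716*(194 + 21305/32928) = -716*6409337/32928 = -1147271323/8232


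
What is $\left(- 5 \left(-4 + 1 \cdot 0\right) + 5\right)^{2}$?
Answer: $625$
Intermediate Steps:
$\left(- 5 \left(-4 + 1 \cdot 0\right) + 5\right)^{2} = \left(- 5 \left(-4 + 0\right) + 5\right)^{2} = \left(\left(-5\right) \left(-4\right) + 5\right)^{2} = \left(20 + 5\right)^{2} = 25^{2} = 625$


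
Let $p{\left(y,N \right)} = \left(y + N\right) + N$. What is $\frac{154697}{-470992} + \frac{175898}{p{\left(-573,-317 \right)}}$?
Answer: $- \frac{83033270095}{568487344} \approx -146.06$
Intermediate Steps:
$p{\left(y,N \right)} = y + 2 N$ ($p{\left(y,N \right)} = \left(N + y\right) + N = y + 2 N$)
$\frac{154697}{-470992} + \frac{175898}{p{\left(-573,-317 \right)}} = \frac{154697}{-470992} + \frac{175898}{-573 + 2 \left(-317\right)} = 154697 \left(- \frac{1}{470992}\right) + \frac{175898}{-573 - 634} = - \frac{154697}{470992} + \frac{175898}{-1207} = - \frac{154697}{470992} + 175898 \left(- \frac{1}{1207}\right) = - \frac{154697}{470992} - \frac{175898}{1207} = - \frac{83033270095}{568487344}$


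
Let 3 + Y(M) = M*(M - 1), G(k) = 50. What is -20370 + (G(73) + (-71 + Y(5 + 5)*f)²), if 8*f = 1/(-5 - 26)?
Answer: -936648255/61504 ≈ -15229.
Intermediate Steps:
f = -1/248 (f = 1/(8*(-5 - 26)) = (⅛)/(-31) = (⅛)*(-1/31) = -1/248 ≈ -0.0040323)
Y(M) = -3 + M*(-1 + M) (Y(M) = -3 + M*(M - 1) = -3 + M*(-1 + M))
-20370 + (G(73) + (-71 + Y(5 + 5)*f)²) = -20370 + (50 + (-71 + (-3 + (5 + 5)² - (5 + 5))*(-1/248))²) = -20370 + (50 + (-71 + (-3 + 10² - 1*10)*(-1/248))²) = -20370 + (50 + (-71 + (-3 + 100 - 10)*(-1/248))²) = -20370 + (50 + (-71 + 87*(-1/248))²) = -20370 + (50 + (-71 - 87/248)²) = -20370 + (50 + (-17695/248)²) = -20370 + (50 + 313113025/61504) = -20370 + 316188225/61504 = -936648255/61504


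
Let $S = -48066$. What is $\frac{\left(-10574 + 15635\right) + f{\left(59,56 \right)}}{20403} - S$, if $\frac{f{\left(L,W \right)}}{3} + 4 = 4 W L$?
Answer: $\frac{326911765}{6801} \approx 48068.0$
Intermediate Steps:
$f{\left(L,W \right)} = -12 + 12 L W$ ($f{\left(L,W \right)} = -12 + 3 \cdot 4 W L = -12 + 3 \cdot 4 L W = -12 + 12 L W$)
$\frac{\left(-10574 + 15635\right) + f{\left(59,56 \right)}}{20403} - S = \frac{\left(-10574 + 15635\right) - \left(12 - 39648\right)}{20403} - -48066 = \left(5061 + \left(-12 + 39648\right)\right) \frac{1}{20403} + 48066 = \left(5061 + 39636\right) \frac{1}{20403} + 48066 = 44697 \cdot \frac{1}{20403} + 48066 = \frac{14899}{6801} + 48066 = \frac{326911765}{6801}$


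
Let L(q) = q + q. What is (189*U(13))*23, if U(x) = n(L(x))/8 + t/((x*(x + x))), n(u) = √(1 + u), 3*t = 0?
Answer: 13041*√3/8 ≈ 2823.5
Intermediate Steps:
t = 0 (t = (⅓)*0 = 0)
L(q) = 2*q
U(x) = √(1 + 2*x)/8 (U(x) = √(1 + 2*x)/8 + 0/((x*(x + x))) = √(1 + 2*x)*(⅛) + 0/((x*(2*x))) = √(1 + 2*x)/8 + 0/((2*x²)) = √(1 + 2*x)/8 + 0*(1/(2*x²)) = √(1 + 2*x)/8 + 0 = √(1 + 2*x)/8)
(189*U(13))*23 = (189*(√(1 + 2*13)/8))*23 = (189*(√(1 + 26)/8))*23 = (189*(√27/8))*23 = (189*((3*√3)/8))*23 = (189*(3*√3/8))*23 = (567*√3/8)*23 = 13041*√3/8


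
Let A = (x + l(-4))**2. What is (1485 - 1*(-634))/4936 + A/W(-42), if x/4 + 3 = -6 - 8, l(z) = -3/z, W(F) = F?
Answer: -44468741/414624 ≈ -107.25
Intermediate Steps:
x = -68 (x = -12 + 4*(-6 - 8) = -12 + 4*(-14) = -12 - 56 = -68)
A = 72361/16 (A = (-68 - 3/(-4))**2 = (-68 - 3*(-1/4))**2 = (-68 + 3/4)**2 = (-269/4)**2 = 72361/16 ≈ 4522.6)
(1485 - 1*(-634))/4936 + A/W(-42) = (1485 - 1*(-634))/4936 + (72361/16)/(-42) = (1485 + 634)*(1/4936) + (72361/16)*(-1/42) = 2119*(1/4936) - 72361/672 = 2119/4936 - 72361/672 = -44468741/414624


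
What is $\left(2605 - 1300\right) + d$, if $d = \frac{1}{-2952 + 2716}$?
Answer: $\frac{307979}{236} \approx 1305.0$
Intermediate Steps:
$d = - \frac{1}{236}$ ($d = \frac{1}{-236} = - \frac{1}{236} \approx -0.0042373$)
$\left(2605 - 1300\right) + d = \left(2605 - 1300\right) - \frac{1}{236} = 1305 - \frac{1}{236} = \frac{307979}{236}$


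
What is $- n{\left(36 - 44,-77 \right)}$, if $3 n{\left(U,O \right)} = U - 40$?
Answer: $16$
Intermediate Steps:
$n{\left(U,O \right)} = - \frac{40}{3} + \frac{U}{3}$ ($n{\left(U,O \right)} = \frac{U - 40}{3} = \frac{-40 + U}{3} = - \frac{40}{3} + \frac{U}{3}$)
$- n{\left(36 - 44,-77 \right)} = - (- \frac{40}{3} + \frac{36 - 44}{3}) = - (- \frac{40}{3} + \frac{1}{3} \left(-8\right)) = - (- \frac{40}{3} - \frac{8}{3}) = \left(-1\right) \left(-16\right) = 16$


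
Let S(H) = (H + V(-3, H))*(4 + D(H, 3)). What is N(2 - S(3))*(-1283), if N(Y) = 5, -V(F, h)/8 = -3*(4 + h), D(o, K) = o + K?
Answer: -6415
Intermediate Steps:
D(o, K) = K + o
V(F, h) = 96 + 24*h (V(F, h) = -(-24)*(4 + h) = -8*(-12 - 3*h) = 96 + 24*h)
S(H) = (7 + H)*(96 + 25*H) (S(H) = (H + (96 + 24*H))*(4 + (3 + H)) = (96 + 25*H)*(7 + H) = (7 + H)*(96 + 25*H))
N(2 - S(3))*(-1283) = 5*(-1283) = -6415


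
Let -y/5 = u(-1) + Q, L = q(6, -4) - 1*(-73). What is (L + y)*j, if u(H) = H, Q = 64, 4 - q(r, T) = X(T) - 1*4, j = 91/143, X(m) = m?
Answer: -1610/11 ≈ -146.36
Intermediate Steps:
j = 7/11 (j = 91*(1/143) = 7/11 ≈ 0.63636)
q(r, T) = 8 - T (q(r, T) = 4 - (T - 1*4) = 4 - (T - 4) = 4 - (-4 + T) = 4 + (4 - T) = 8 - T)
L = 85 (L = (8 - 1*(-4)) - 1*(-73) = (8 + 4) + 73 = 12 + 73 = 85)
y = -315 (y = -5*(-1 + 64) = -5*63 = -315)
(L + y)*j = (85 - 315)*(7/11) = -230*7/11 = -1610/11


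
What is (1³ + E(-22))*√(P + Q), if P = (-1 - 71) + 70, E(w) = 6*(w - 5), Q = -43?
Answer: -483*I*√5 ≈ -1080.0*I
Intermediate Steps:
E(w) = -30 + 6*w (E(w) = 6*(-5 + w) = -30 + 6*w)
P = -2 (P = -72 + 70 = -2)
(1³ + E(-22))*√(P + Q) = (1³ + (-30 + 6*(-22)))*√(-2 - 43) = (1 + (-30 - 132))*√(-45) = (1 - 162)*(3*I*√5) = -483*I*√5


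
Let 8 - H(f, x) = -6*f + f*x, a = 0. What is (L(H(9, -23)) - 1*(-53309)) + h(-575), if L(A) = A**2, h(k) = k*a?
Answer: 125670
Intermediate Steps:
h(k) = 0 (h(k) = k*0 = 0)
H(f, x) = 8 + 6*f - f*x (H(f, x) = 8 - (-6*f + f*x) = 8 + (6*f - f*x) = 8 + 6*f - f*x)
(L(H(9, -23)) - 1*(-53309)) + h(-575) = ((8 + 6*9 - 1*9*(-23))**2 - 1*(-53309)) + 0 = ((8 + 54 + 207)**2 + 53309) + 0 = (269**2 + 53309) + 0 = (72361 + 53309) + 0 = 125670 + 0 = 125670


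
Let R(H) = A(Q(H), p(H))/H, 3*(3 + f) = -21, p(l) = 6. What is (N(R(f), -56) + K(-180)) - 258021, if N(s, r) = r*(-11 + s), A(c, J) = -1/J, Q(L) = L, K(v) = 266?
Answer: -3857099/15 ≈ -2.5714e+5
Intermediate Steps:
f = -10 (f = -3 + (⅓)*(-21) = -3 - 7 = -10)
R(H) = -1/(6*H) (R(H) = (-1/6)/H = (-1*⅙)/H = -1/(6*H))
(N(R(f), -56) + K(-180)) - 258021 = (-56*(-11 - ⅙/(-10)) + 266) - 258021 = (-56*(-11 - ⅙*(-⅒)) + 266) - 258021 = (-56*(-11 + 1/60) + 266) - 258021 = (-56*(-659/60) + 266) - 258021 = (9226/15 + 266) - 258021 = 13216/15 - 258021 = -3857099/15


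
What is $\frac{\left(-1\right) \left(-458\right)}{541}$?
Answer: $\frac{458}{541} \approx 0.84658$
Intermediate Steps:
$\frac{\left(-1\right) \left(-458\right)}{541} = 458 \cdot \frac{1}{541} = \frac{458}{541}$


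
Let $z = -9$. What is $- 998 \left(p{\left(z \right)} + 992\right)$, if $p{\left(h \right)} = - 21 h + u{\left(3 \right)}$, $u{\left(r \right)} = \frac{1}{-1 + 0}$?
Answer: $-1177640$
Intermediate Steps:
$u{\left(r \right)} = -1$ ($u{\left(r \right)} = \frac{1}{-1} = -1$)
$p{\left(h \right)} = -1 - 21 h$ ($p{\left(h \right)} = - 21 h - 1 = -1 - 21 h$)
$- 998 \left(p{\left(z \right)} + 992\right) = - 998 \left(\left(-1 - -189\right) + 992\right) = - 998 \left(\left(-1 + 189\right) + 992\right) = - 998 \left(188 + 992\right) = \left(-998\right) 1180 = -1177640$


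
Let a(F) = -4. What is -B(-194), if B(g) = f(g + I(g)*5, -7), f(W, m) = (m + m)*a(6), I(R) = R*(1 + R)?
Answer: -56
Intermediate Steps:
f(W, m) = -8*m (f(W, m) = (m + m)*(-4) = (2*m)*(-4) = -8*m)
B(g) = 56 (B(g) = -8*(-7) = 56)
-B(-194) = -1*56 = -56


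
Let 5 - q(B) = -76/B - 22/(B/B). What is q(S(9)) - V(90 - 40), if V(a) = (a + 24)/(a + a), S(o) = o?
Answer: 15617/450 ≈ 34.704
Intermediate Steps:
V(a) = (24 + a)/(2*a) (V(a) = (24 + a)/((2*a)) = (24 + a)*(1/(2*a)) = (24 + a)/(2*a))
q(B) = 27 + 76/B (q(B) = 5 - (-76/B - 22/(B/B)) = 5 - (-76/B - 22/1) = 5 - (-76/B - 22*1) = 5 - (-76/B - 22) = 5 - (-22 - 76/B) = 5 + (22 + 76/B) = 27 + 76/B)
q(S(9)) - V(90 - 40) = (27 + 76/9) - (24 + (90 - 40))/(2*(90 - 40)) = (27 + 76*(⅑)) - (24 + 50)/(2*50) = (27 + 76/9) - 74/(2*50) = 319/9 - 1*37/50 = 319/9 - 37/50 = 15617/450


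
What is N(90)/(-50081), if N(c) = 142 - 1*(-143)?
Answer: -285/50081 ≈ -0.0056908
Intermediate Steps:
N(c) = 285 (N(c) = 142 + 143 = 285)
N(90)/(-50081) = 285/(-50081) = 285*(-1/50081) = -285/50081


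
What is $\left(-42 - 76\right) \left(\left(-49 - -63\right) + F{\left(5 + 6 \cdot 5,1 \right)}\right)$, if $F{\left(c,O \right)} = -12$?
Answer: $-236$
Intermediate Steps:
$\left(-42 - 76\right) \left(\left(-49 - -63\right) + F{\left(5 + 6 \cdot 5,1 \right)}\right) = \left(-42 - 76\right) \left(\left(-49 - -63\right) - 12\right) = \left(-42 - 76\right) \left(\left(-49 + 63\right) - 12\right) = - 118 \left(14 - 12\right) = \left(-118\right) 2 = -236$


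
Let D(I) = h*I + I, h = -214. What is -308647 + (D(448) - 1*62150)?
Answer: -466221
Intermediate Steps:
D(I) = -213*I (D(I) = -214*I + I = -213*I)
-308647 + (D(448) - 1*62150) = -308647 + (-213*448 - 1*62150) = -308647 + (-95424 - 62150) = -308647 - 157574 = -466221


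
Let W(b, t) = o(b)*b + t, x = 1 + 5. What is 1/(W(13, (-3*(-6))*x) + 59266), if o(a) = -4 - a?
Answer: 1/59153 ≈ 1.6905e-5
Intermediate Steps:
x = 6
W(b, t) = t + b*(-4 - b) (W(b, t) = (-4 - b)*b + t = b*(-4 - b) + t = t + b*(-4 - b))
1/(W(13, (-3*(-6))*x) + 59266) = 1/((-3*(-6)*6 - 1*13*(4 + 13)) + 59266) = 1/((18*6 - 1*13*17) + 59266) = 1/((108 - 221) + 59266) = 1/(-113 + 59266) = 1/59153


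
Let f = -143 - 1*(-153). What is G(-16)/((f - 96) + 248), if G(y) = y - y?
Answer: 0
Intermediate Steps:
f = 10 (f = -143 + 153 = 10)
G(y) = 0
G(-16)/((f - 96) + 248) = 0/((10 - 96) + 248) = 0/(-86 + 248) = 0/162 = 0*(1/162) = 0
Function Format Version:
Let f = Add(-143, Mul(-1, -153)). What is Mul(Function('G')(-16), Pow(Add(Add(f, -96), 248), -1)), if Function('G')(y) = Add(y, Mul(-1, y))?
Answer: 0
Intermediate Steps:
f = 10 (f = Add(-143, 153) = 10)
Function('G')(y) = 0
Mul(Function('G')(-16), Pow(Add(Add(f, -96), 248), -1)) = Mul(0, Pow(Add(Add(10, -96), 248), -1)) = Mul(0, Pow(Add(-86, 248), -1)) = Mul(0, Pow(162, -1)) = Mul(0, Rational(1, 162)) = 0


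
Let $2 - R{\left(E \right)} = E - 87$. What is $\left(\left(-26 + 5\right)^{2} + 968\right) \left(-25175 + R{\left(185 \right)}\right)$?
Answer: $-35606839$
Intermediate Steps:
$R{\left(E \right)} = 89 - E$ ($R{\left(E \right)} = 2 - \left(E - 87\right) = 2 - \left(-87 + E\right) = 89 - E$)
$\left(\left(-26 + 5\right)^{2} + 968\right) \left(-25175 + R{\left(185 \right)}\right) = \left(\left(-26 + 5\right)^{2} + 968\right) \left(-25175 + \left(89 - 185\right)\right) = \left(\left(-21\right)^{2} + 968\right) \left(-25175 + \left(89 - 185\right)\right) = \left(441 + 968\right) \left(-25175 - 96\right) = 1409 \left(-25271\right) = -35606839$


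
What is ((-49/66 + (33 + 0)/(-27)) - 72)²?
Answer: 214476025/39204 ≈ 5470.8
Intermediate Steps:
((-49/66 + (33 + 0)/(-27)) - 72)² = ((-49*1/66 + 33*(-1/27)) - 72)² = ((-49/66 - 11/9) - 72)² = (-389/198 - 72)² = (-14645/198)² = 214476025/39204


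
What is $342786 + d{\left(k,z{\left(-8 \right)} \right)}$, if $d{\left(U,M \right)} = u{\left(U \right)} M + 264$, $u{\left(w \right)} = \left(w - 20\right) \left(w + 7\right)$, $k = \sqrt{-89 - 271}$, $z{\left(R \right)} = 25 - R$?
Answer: $326550 - 2574 i \sqrt{10} \approx 3.2655 \cdot 10^{5} - 8139.7 i$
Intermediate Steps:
$k = 6 i \sqrt{10}$ ($k = \sqrt{-360} = 6 i \sqrt{10} \approx 18.974 i$)
$u{\left(w \right)} = \left(-20 + w\right) \left(7 + w\right)$
$d{\left(U,M \right)} = 264 + M \left(-140 + U^{2} - 13 U\right)$ ($d{\left(U,M \right)} = \left(-140 + U^{2} - 13 U\right) M + 264 = M \left(-140 + U^{2} - 13 U\right) + 264 = 264 + M \left(-140 + U^{2} - 13 U\right)$)
$342786 + d{\left(k,z{\left(-8 \right)} \right)} = 342786 + \left(264 - \left(25 - -8\right) \left(140 - \left(6 i \sqrt{10}\right)^{2} + 13 \cdot 6 i \sqrt{10}\right)\right) = 342786 + \left(264 - \left(25 + 8\right) \left(140 - -360 + 78 i \sqrt{10}\right)\right) = 342786 + \left(264 - 33 \left(140 + 360 + 78 i \sqrt{10}\right)\right) = 342786 + \left(264 - 33 \left(500 + 78 i \sqrt{10}\right)\right) = 342786 - \left(16236 + 2574 i \sqrt{10}\right) = 326550 - 2574 i \sqrt{10}$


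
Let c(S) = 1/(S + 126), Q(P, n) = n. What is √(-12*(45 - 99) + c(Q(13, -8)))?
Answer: √9022870/118 ≈ 25.456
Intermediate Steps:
c(S) = 1/(126 + S)
√(-12*(45 - 99) + c(Q(13, -8))) = √(-12*(45 - 99) + 1/(126 - 8)) = √(-12*(-54) + 1/118) = √(648 + 1/118) = √(76465/118) = √9022870/118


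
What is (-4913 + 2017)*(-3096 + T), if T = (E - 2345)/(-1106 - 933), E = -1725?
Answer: 18269919904/2039 ≈ 8.9602e+6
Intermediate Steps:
T = 4070/2039 (T = (-1725 - 2345)/(-1106 - 933) = -4070/(-2039) = -4070*(-1/2039) = 4070/2039 ≈ 1.9961)
(-4913 + 2017)*(-3096 + T) = (-4913 + 2017)*(-3096 + 4070/2039) = -2896*(-6308674/2039) = 18269919904/2039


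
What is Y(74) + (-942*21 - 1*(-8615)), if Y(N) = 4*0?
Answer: -11167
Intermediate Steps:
Y(N) = 0
Y(74) + (-942*21 - 1*(-8615)) = 0 + (-942*21 - 1*(-8615)) = 0 + (-19782 + 8615) = 0 - 11167 = -11167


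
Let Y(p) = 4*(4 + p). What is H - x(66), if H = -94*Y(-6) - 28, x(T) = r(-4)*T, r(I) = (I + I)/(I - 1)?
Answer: 3092/5 ≈ 618.40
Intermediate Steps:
Y(p) = 16 + 4*p
r(I) = 2*I/(-1 + I) (r(I) = (2*I)/(-1 + I) = 2*I/(-1 + I))
x(T) = 8*T/5 (x(T) = (2*(-4)/(-1 - 4))*T = (2*(-4)/(-5))*T = (2*(-4)*(-⅕))*T = 8*T/5)
H = 724 (H = -94*(16 + 4*(-6)) - 28 = -94*(16 - 24) - 28 = -94*(-8) - 28 = 752 - 28 = 724)
H - x(66) = 724 - 8*66/5 = 724 - 1*528/5 = 724 - 528/5 = 3092/5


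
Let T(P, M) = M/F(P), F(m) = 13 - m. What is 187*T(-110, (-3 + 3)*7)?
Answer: 0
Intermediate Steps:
T(P, M) = M/(13 - P)
187*T(-110, (-3 + 3)*7) = 187*(-(-3 + 3)*7/(-13 - 110)) = 187*(-1*0*7/(-123)) = 187*(-1*0*(-1/123)) = 187*0 = 0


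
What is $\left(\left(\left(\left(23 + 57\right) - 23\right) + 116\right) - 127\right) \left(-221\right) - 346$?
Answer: $-10512$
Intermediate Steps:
$\left(\left(\left(\left(23 + 57\right) - 23\right) + 116\right) - 127\right) \left(-221\right) - 346 = \left(\left(\left(80 - 23\right) + 116\right) - 127\right) \left(-221\right) - 346 = \left(\left(57 + 116\right) - 127\right) \left(-221\right) - 346 = \left(173 - 127\right) \left(-221\right) - 346 = 46 \left(-221\right) - 346 = -10166 - 346 = -10512$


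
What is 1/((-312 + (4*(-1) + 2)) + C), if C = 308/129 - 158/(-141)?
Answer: -2021/627504 ≈ -0.0032207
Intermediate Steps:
C = 7090/2021 (C = 308*(1/129) - 158*(-1/141) = 308/129 + 158/141 = 7090/2021 ≈ 3.5082)
1/((-312 + (4*(-1) + 2)) + C) = 1/((-312 + (4*(-1) + 2)) + 7090/2021) = 1/((-312 + (-4 + 2)) + 7090/2021) = 1/((-312 - 2) + 7090/2021) = 1/(-314 + 7090/2021) = 1/(-627504/2021) = -2021/627504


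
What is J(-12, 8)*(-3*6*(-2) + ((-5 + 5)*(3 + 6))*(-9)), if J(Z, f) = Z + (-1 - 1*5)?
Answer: -648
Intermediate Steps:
J(Z, f) = -6 + Z (J(Z, f) = Z + (-1 - 5) = Z - 6 = -6 + Z)
J(-12, 8)*(-3*6*(-2) + ((-5 + 5)*(3 + 6))*(-9)) = (-6 - 12)*(-3*6*(-2) + ((-5 + 5)*(3 + 6))*(-9)) = -18*(-18*(-2) + (0*9)*(-9)) = -18*(36 + 0*(-9)) = -18*(36 + 0) = -18*36 = -648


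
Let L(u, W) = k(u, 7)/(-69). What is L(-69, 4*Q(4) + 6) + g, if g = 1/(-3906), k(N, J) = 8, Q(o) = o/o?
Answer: -10439/89838 ≈ -0.11620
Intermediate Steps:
Q(o) = 1
L(u, W) = -8/69 (L(u, W) = 8/(-69) = 8*(-1/69) = -8/69)
g = -1/3906 ≈ -0.00025602
L(-69, 4*Q(4) + 6) + g = -8/69 - 1/3906 = -10439/89838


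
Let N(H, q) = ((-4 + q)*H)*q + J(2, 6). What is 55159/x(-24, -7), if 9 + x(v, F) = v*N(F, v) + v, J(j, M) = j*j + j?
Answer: 55159/112719 ≈ 0.48935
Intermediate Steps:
J(j, M) = j + j² (J(j, M) = j² + j = j + j²)
N(H, q) = 6 + H*q*(-4 + q) (N(H, q) = ((-4 + q)*H)*q + 2*(1 + 2) = (H*(-4 + q))*q + 2*3 = H*q*(-4 + q) + 6 = 6 + H*q*(-4 + q))
x(v, F) = -9 + v + v*(6 + F*v² - 4*F*v) (x(v, F) = -9 + (v*(6 + F*v² - 4*F*v) + v) = -9 + (v + v*(6 + F*v² - 4*F*v)) = -9 + v + v*(6 + F*v² - 4*F*v))
55159/x(-24, -7) = 55159/(-9 - 24 - 24*(6 - 7*(-24)² - 4*(-7)*(-24))) = 55159/(-9 - 24 - 24*(6 - 7*576 - 672)) = 55159/(-9 - 24 - 24*(6 - 4032 - 672)) = 55159/(-9 - 24 - 24*(-4698)) = 55159/(-9 - 24 + 112752) = 55159/112719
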